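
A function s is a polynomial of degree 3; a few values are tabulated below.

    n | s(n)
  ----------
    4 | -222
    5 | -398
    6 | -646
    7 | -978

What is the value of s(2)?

-38

Write s(n) = an³ + bn² + cn + d; the 4 given values yield a linear system in the 4 coefficients.
Solving, s(n) = -2n³ - 6n² + 2.
Then s(2) = -38.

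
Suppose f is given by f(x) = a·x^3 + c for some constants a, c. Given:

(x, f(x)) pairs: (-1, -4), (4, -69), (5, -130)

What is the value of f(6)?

From f(-1) = -4 and f(4) = -69: -1a + c = -4 and 64a + c = -69.
Subtracting: 65a = -65, so a = -1; then c = -4 − (-1)·(-1) = -5.
So f(x) = -1x³ − 5, and f(6) = -221.

-221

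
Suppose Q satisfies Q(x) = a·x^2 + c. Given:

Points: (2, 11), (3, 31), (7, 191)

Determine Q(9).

319

From Q(2) = 11 and Q(3) = 31: 4a + c = 11 and 9a + c = 31.
Subtracting: 5a = 20, so a = 4; then c = 11 − 4·4 = -5.
So Q(x) = 4x² − 5, and Q(9) = 319.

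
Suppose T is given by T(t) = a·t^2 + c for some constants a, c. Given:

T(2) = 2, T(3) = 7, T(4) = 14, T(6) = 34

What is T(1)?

-1

From T(2) = 2 and T(3) = 7: 4a + c = 2 and 9a + c = 7.
Subtracting: 5a = 5, so a = 1; then c = 2 − 1·4 = -2.
So T(t) = 1t² − 2, and T(1) = -1.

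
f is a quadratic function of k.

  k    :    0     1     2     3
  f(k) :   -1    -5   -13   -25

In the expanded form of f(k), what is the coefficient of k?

-2

First differences: -4, -8, -12. Second differences: -4, -4.
Level-2 differences are constant, so f has degree 2.
Fitting a degree-2 polynomial gives f(k) = -2k² - 2k - 1.
The coefficient of k is -2.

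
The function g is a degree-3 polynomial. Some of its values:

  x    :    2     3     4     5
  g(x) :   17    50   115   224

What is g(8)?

935

Write g(x) = ax³ + bx² + cx + d; the 4 given values yield a linear system in the 4 coefficients.
Solving, g(x) = 2x³ - 2x² + 5x - 1.
Then g(8) = 935.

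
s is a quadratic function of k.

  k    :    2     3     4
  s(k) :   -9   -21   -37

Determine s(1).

-1

Write s(k) = ak² + bk + c; the 3 given values yield a linear system in the 3 coefficients.
Solving, s(k) = -2k² - 2k + 3.
Then s(1) = -1.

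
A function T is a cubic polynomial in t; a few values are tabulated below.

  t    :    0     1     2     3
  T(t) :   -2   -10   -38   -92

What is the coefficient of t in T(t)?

0

Write T(t) = at³ + bt² + ct + d; the 4 given values yield a linear system in the 4 coefficients.
Solving, T(t) = -t³ - 7t² - 2.
The coefficient of t is 0.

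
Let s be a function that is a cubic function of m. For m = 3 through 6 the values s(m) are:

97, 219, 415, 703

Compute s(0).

Write s(m) = am³ + bm² + cm + d; the 4 given values yield a linear system in the 4 coefficients.
Solving, s(m) = 3m³ + m² + 4m - 5.
Then s(0) = -5.

-5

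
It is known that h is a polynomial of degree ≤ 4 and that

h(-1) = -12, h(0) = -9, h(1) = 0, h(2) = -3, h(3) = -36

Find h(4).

First differences: 3, 9, -3, -33. Second differences: 6, -12, -30. Third differences: -18, -18.
Level-3 differences are constant, so h has degree 3.
Fitting a degree-3 polynomial gives h(k) = -3k³ + 3k² + 9k - 9.
Then h(4) = -117.

-117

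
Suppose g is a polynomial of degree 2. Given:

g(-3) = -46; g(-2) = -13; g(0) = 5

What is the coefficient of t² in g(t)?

Write g(t) = at² + bt + c; the 3 given values yield a linear system in the 3 coefficients.
Solving, g(t) = -8t² - 7t + 5.
The coefficient of t² is -8.

-8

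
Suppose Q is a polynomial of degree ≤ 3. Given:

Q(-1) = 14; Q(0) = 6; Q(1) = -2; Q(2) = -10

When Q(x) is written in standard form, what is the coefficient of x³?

Write Q(x) = ax³ + bx² + cx + d; the 4 given values yield a linear system in the 4 coefficients.
Solving, the top 2 coefficients vanish, and Q(x) = -8x + 6.
The coefficient of x³ is 0.

0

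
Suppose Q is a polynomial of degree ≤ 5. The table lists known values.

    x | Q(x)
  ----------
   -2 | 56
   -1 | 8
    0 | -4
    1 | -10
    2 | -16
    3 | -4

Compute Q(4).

First differences: -48, -12, -6, -6, 12. Second differences: 36, 6, 0, 18. Third differences: -30, -6, 18. Fourth differences: 24, 24.
Level-4 differences are constant, so Q has degree 4.
Fitting a degree-4 polynomial gives Q(x) = x^4 - 3x³ + 2x² - 6x - 4.
Then Q(4) = 68.

68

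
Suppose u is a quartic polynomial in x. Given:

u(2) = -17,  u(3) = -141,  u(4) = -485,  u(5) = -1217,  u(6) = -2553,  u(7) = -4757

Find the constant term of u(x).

First differences: -124, -344, -732, -1336, -2204. Second differences: -220, -388, -604, -868. Third differences: -168, -216, -264. Fourth differences: -48, -48.
Level-4 differences are constant, so u has degree 4.
Fitting a degree-4 polynomial gives u(x) = -2x^4 + 6x + 3.
The constant term is u(0) = 3.

3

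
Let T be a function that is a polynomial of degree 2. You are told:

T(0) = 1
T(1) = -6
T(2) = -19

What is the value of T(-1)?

Write T(n) = an² + bn + c; the 3 given values yield a linear system in the 3 coefficients.
Solving, T(n) = -3n² - 4n + 1.
Then T(-1) = 2.

2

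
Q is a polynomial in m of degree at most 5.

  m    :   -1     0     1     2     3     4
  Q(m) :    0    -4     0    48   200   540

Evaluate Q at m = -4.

60

First differences: -4, 4, 48, 152, 340. Second differences: 8, 44, 104, 188. Third differences: 36, 60, 84. Fourth differences: 24, 24.
Level-4 differences are constant, so Q has degree 4.
Fitting a degree-4 polynomial gives Q(m) = m^4 + 4m³ + 3m² - 4m - 4.
Then Q(-4) = 60.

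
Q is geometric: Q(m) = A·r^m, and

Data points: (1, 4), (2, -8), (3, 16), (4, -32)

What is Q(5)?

Consecutive ratio: -8/4 = -2, and 16/(-8) = -2, so r = -2.
Then A·(-2)^1 = 4 gives A = -2, and Q(m) = -2·(-2)^m.
Q(5) = -2·(-2)^5 = 64.

64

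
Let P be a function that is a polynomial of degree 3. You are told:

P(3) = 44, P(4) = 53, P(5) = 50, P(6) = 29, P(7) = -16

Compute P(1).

14

First differences: 9, -3, -21, -45. Second differences: -12, -18, -24. Third differences: -6, -6.
Level-3 differences are constant, so P has degree 3.
Fitting a degree-3 polynomial gives P(x) = -x³ + 6x² + 4x + 5.
Then P(1) = 14.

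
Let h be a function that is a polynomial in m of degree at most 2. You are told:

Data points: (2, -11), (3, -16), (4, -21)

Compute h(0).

Write h(m) = am² + bm + c; the 3 given values yield a linear system in the 3 coefficients.
Solving, the leading coefficient vanishes, and h(m) = -5m - 1.
Then h(0) = -1.

-1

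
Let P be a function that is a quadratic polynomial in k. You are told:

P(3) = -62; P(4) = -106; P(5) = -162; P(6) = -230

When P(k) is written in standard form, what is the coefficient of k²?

First differences: -44, -56, -68. Second differences: -12, -12.
Level-2 differences are constant, so P has degree 2.
Fitting a degree-2 polynomial gives P(k) = -6k² - 2k - 2.
The coefficient of k² is -6.

-6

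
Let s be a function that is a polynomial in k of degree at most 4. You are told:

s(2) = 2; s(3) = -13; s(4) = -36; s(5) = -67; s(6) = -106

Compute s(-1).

Write s(k) = ak^4 + bk³ + ck² + dk + e; the 5 given values yield a linear system in the 5 coefficients.
Solving, the top 2 coefficients vanish, and s(k) = -4k² + 5k + 8.
Then s(-1) = -1.

-1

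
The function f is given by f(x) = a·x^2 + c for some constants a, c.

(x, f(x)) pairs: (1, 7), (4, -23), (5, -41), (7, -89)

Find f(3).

-9

From f(1) = 7 and f(4) = -23: 1a + c = 7 and 16a + c = -23.
Subtracting: 15a = -30, so a = -2; then c = 7 − (-2)·1 = 9.
So f(x) = -2x² + 9, and f(3) = -9.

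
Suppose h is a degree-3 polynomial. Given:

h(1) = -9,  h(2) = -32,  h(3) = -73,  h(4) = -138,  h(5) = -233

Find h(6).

-364

Write h(t) = at³ + bt² + ct + d; the 5 given values yield a linear system in the 4 coefficients.
Solving, h(t) = -t³ - 3t² - 7t + 2.
Then h(6) = -364.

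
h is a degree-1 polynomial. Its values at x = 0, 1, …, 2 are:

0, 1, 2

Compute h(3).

3

First differences: 1, 1.
Level-1 differences are constant, so h has degree 1.
Extending the table by one column gives the next first difference 1, so h(3) = 2 + 1 = 3.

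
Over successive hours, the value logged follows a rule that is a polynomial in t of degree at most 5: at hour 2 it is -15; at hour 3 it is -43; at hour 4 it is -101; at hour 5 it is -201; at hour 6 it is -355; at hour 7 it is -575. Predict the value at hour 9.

-1261

Write the value at t as g(t).
First differences: -28, -58, -100, -154, -220. Second differences: -30, -42, -54, -66. Third differences: -12, -12, -12.
Level-3 differences are constant, so g has degree 3.
Fitting a degree-3 polynomial gives g(t) = -2t³ + 3t² - 5t - 1.
Then g(9) = -1261.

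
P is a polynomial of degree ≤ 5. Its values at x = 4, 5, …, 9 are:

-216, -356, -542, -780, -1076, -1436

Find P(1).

First differences: -140, -186, -238, -296, -360. Second differences: -46, -52, -58, -64. Third differences: -6, -6, -6.
Level-3 differences are constant, so P has degree 3.
Fitting a degree-3 polynomial gives P(x) = -x³ - 8x² - 7x + 4.
Then P(1) = -12.

-12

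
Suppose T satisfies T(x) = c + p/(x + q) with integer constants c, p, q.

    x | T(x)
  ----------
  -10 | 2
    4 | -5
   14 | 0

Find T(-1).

5

(T(x) − c)(x + q) = p for each data point; the three points give a linear system in c and q, then p follows.
Solving: c = 1, q = -2, p = -12, so T(x) = 1 − 12/(x − 2).
Then T(-1) = 1 − 12/(-3) = 5.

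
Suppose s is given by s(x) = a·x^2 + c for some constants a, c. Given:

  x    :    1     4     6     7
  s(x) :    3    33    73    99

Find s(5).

51

From s(1) = 3 and s(4) = 33: 1a + c = 3 and 16a + c = 33.
Subtracting: 15a = 30, so a = 2; then c = 3 − 2·1 = 1.
So s(x) = 2x² + 1, and s(5) = 51.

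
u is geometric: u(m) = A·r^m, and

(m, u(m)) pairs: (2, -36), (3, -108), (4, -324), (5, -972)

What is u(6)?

Consecutive ratio: -108/(-36) = 3, and -324/(-108) = 3, so r = 3.
Then A·3^2 = -36 gives A = -4, and u(m) = -4·3^m.
u(6) = -4·3^6 = -2916.

-2916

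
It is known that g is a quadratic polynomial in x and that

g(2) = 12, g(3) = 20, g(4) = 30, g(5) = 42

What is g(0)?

2

Write g(x) = ax² + bx + c; the 4 given values yield a linear system in the 3 coefficients.
Solving, g(x) = x² + 3x + 2.
The constant term is g(0) = 2.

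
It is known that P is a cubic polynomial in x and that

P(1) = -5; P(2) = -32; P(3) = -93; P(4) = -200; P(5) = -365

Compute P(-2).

-8

First differences: -27, -61, -107, -165. Second differences: -34, -46, -58. Third differences: -12, -12.
Level-3 differences are constant, so P has degree 3.
Fitting a degree-3 polynomial gives P(x) = -2x³ - 5x² + 2x.
Then P(-2) = -8.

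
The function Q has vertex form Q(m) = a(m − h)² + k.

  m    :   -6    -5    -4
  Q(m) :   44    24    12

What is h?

First differences -20, -12; second difference 8 = 2a, so a = 4.
Expanding, the m-coefficient is −2ah = -8h; matching it to the data gives h = -3, and then k = 8.
So Q(m) = 4(m + 3)² + 8.
Hence h = -3.

-3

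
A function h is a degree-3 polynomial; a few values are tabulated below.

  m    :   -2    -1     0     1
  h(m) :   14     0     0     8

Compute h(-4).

Write h(m) = am³ + bm² + cm + d; the 4 given values yield a linear system in the 4 coefficients.
Solving, h(m) = -m³ + 4m² + 5m.
Then h(-4) = 108.

108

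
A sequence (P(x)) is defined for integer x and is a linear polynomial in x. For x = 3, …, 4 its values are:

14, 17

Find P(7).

26

Write P(x) = ax + b; the 2 given values yield a linear system in the 2 coefficients.
Solving, P(x) = 3x + 5.
Then P(7) = 26.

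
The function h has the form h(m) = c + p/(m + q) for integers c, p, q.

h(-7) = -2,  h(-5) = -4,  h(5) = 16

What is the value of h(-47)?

3

(h(m) − c)(m + q) = p for each data point; the three points give a linear system in c and q, then p follows.
Solving: c = 4, q = -1, p = 48, so h(m) = 4 + 48/(m − 1).
Then h(-47) = 4 + 48/(-48) = 3.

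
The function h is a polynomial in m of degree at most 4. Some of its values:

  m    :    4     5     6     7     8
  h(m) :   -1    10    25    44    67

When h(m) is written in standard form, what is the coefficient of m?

First differences: 11, 15, 19, 23. Second differences: 4, 4, 4.
Level-2 differences are constant, so h has degree 2.
Fitting a degree-2 polynomial gives h(m) = 2m² - 7m - 5.
The coefficient of m is -7.

-7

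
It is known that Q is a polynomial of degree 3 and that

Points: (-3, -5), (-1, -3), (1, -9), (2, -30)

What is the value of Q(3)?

Write Q(k) = ak³ + bk² + ck + d; the 4 given values yield a linear system in the 4 coefficients.
Solving, Q(k) = -k³ - 4k² - 2k - 2.
Then Q(3) = -71.

-71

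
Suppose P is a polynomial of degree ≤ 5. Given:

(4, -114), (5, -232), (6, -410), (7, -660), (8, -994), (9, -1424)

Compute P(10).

-1962

Write P(x) = ax^5 + bx^4 + cx³ + dx² + ex + p; the 6 given values yield a linear system in the 6 coefficients.
Solving, the top 2 coefficients vanish, and P(x) = -2x³ + 4x - 2.
Then P(10) = -1962.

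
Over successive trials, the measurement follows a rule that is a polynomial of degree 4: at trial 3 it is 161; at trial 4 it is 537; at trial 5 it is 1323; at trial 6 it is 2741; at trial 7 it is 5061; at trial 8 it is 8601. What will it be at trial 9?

Write the value at x as P(x).
Write P(x) = ax^4 + bx³ + cx² + dx + e; the 6 given values yield a linear system in the 5 coefficients.
Solving, P(x) = 2x^4 + x³ - x² - 4x - 7.
Then P(9) = 13727.

13727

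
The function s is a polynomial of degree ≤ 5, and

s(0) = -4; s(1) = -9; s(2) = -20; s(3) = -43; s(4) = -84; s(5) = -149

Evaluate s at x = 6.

-244

First differences: -5, -11, -23, -41, -65. Second differences: -6, -12, -18, -24. Third differences: -6, -6, -6.
Level-3 differences are constant, so s has degree 3.
Fitting a degree-3 polynomial gives s(x) = -x³ - 4x - 4.
Then s(6) = -244.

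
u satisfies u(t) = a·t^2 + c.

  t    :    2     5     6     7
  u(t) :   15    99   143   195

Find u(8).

From u(2) = 15 and u(5) = 99: 4a + c = 15 and 25a + c = 99.
Subtracting: 21a = 84, so a = 4; then c = 15 − 4·4 = -1.
So u(t) = 4t² − 1, and u(8) = 255.

255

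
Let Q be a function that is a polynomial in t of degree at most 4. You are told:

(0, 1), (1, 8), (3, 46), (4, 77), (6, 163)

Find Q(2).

Write Q(t) = at^4 + bt³ + ct² + dt + e; the 5 given values yield a linear system in the 5 coefficients.
Solving, the top 2 coefficients vanish, and Q(t) = 4t² + 3t + 1.
Then Q(2) = 23.

23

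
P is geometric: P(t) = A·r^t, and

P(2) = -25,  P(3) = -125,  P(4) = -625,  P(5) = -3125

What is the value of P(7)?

-78125

Consecutive ratio: -125/(-25) = 5, and -625/(-125) = 5, so r = 5.
Then A·5^2 = -25 gives A = -1, and P(t) = -1·5^t.
P(7) = -1·5^7 = -78125.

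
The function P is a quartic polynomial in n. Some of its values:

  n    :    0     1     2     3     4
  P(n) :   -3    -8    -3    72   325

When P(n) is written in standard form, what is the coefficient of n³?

Write P(n) = an^4 + bn³ + cn² + dn + e; the 5 given values yield a linear system in the 5 coefficients.
Solving, P(n) = 2n^4 - 2n³ - 3n² - 2n - 3.
The coefficient of n³ is -2.

-2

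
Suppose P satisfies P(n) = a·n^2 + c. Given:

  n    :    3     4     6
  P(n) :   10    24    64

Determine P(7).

90

From P(3) = 10 and P(4) = 24: 9a + c = 10 and 16a + c = 24.
Subtracting: 7a = 14, so a = 2; then c = 10 − 2·9 = -8.
So P(n) = 2n² − 8, and P(7) = 90.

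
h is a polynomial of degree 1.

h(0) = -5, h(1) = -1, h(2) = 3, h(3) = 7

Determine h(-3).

Write h(x) = ax + b; the 4 given values yield a linear system in the 2 coefficients.
Solving, h(x) = 4x - 5.
Then h(-3) = -17.

-17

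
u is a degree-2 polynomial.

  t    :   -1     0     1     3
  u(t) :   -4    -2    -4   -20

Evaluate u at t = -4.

-34

Write u(t) = at² + bt + c; the 4 given values yield a linear system in the 3 coefficients.
Solving, u(t) = -2t² - 2.
Then u(-4) = -34.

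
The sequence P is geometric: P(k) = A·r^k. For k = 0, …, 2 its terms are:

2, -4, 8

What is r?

Consecutive ratio: -4/2 = -2, and 8/(-4) = -2, so r = -2.
Then A·(-2)^0 = 2 gives A = 2, and P(k) = 2·(-2)^k.

-2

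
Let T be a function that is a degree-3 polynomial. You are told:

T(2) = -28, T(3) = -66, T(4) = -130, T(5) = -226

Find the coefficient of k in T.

1

Write T(k) = ak³ + bk² + ck + d; the 4 given values yield a linear system in the 4 coefficients.
Solving, T(k) = -k³ - 4k² + k - 6.
The coefficient of k is 1.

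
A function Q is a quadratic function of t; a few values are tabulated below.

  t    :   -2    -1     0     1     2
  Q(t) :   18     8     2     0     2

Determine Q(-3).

32

Write Q(t) = at² + bt + c; the 5 given values yield a linear system in the 3 coefficients.
Solving, Q(t) = 2t² - 4t + 2.
Then Q(-3) = 32.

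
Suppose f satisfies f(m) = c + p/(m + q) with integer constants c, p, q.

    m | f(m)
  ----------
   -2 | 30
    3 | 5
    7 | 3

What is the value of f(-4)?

-30

(f(m) − c)(m + q) = p for each data point; the three points give a linear system in c and q, then p follows.
Solving: c = 0, q = 3, p = 30, so f(m) = 30/(m + 3).
Then f(-4) = 0 + 30/(-1) = -30.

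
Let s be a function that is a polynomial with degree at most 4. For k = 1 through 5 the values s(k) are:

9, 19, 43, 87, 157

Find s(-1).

7

Write s(k) = ak^4 + bk³ + ck² + dk + e; the 5 given values yield a linear system in the 5 coefficients.
Solving, the leading coefficient vanishes, and s(k) = k³ + k² + 7.
Then s(-1) = 7.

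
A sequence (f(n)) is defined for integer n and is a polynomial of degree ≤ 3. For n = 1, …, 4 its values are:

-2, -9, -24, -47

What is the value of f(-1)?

-12

First differences: -7, -15, -23. Second differences: -8, -8.
Level-2 differences are constant, so f has degree 2.
Fitting a degree-2 polynomial gives f(n) = -4n² + 5n - 3.
Then f(-1) = -12.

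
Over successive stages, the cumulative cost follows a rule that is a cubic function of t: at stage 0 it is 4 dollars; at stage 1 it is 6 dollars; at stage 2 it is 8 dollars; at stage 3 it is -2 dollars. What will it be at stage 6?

Write the value at t as h(t).
Write h(t) = at³ + bt² + ct + d; the 4 given values yield a linear system in the 4 coefficients.
Solving, h(t) = -2t³ + 6t² - 2t + 4.
Then h(6) = -224.

-224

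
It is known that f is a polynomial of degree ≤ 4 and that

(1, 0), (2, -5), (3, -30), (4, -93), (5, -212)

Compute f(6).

Write f(t) = at^4 + bt³ + ct² + dt + e; the 5 given values yield a linear system in the 5 coefficients.
Solving, the leading coefficient vanishes, and f(t) = -3t³ + 8t² - 8t + 3.
Then f(6) = -405.

-405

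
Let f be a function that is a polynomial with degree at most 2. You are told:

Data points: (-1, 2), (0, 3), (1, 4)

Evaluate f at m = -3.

First differences: 1, 1.
Level-1 differences are constant, so f has degree 1.
Fitting a degree-1 polynomial gives f(m) = m + 3.
Then f(-3) = 0.

0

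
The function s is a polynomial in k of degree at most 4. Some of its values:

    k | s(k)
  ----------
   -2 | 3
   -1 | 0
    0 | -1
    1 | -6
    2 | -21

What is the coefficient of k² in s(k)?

First differences: -3, -1, -5, -15. Second differences: 2, -4, -10. Third differences: -6, -6.
Level-3 differences are constant, so s has degree 3.
Fitting a degree-3 polynomial gives s(k) = -k³ - 2k² - 2k - 1.
The coefficient of k² is -2.

-2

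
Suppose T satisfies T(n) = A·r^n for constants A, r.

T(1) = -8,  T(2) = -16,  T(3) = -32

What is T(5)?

Consecutive ratio: -16/(-8) = 2, and -32/(-16) = 2, so r = 2.
Then A·2^1 = -8 gives A = -4, and T(n) = -4·2^n.
T(5) = -4·2^5 = -128.

-128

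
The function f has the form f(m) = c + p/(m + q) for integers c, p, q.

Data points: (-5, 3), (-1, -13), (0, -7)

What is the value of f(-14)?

0

(f(m) − c)(m + q) = p for each data point; the three points give a linear system in c and q, then p follows.
Solving: c = -1, q = 2, p = -12, so f(m) = -1 − 12/(m + 2).
Then f(-14) = -1 − 12/(-12) = 0.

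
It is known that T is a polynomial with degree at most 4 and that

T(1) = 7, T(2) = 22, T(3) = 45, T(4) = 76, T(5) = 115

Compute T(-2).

Write T(x) = ax^4 + bx³ + cx² + dx + e; the 5 given values yield a linear system in the 5 coefficients.
Solving, the top 2 coefficients vanish, and T(x) = 4x² + 3x.
Then T(-2) = 10.

10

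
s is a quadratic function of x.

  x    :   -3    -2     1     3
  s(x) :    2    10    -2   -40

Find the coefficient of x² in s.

Write s(x) = ax² + bx + c; the 4 given values yield a linear system in the 3 coefficients.
Solving, s(x) = -3x² - 7x + 8.
The coefficient of x² is -3.

-3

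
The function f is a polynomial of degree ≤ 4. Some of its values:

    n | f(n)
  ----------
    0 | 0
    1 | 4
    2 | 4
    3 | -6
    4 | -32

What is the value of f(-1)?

-2

First differences: 4, 0, -10, -26. Second differences: -4, -10, -16. Third differences: -6, -6.
Level-3 differences are constant, so f has degree 3.
Fitting a degree-3 polynomial gives f(n) = -n³ + n² + 4n.
Then f(-1) = -2.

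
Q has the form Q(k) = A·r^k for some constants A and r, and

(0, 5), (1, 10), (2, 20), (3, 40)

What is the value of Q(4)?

80

Consecutive ratio: 10/5 = 2, and 20/10 = 2, so r = 2.
Then A·2^0 = 5 gives A = 5, and Q(k) = 5·2^k.
Q(4) = 5·2^4 = 80.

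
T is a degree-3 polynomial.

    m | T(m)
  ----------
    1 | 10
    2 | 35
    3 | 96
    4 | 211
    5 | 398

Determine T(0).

3

First differences: 25, 61, 115, 187. Second differences: 36, 54, 72. Third differences: 18, 18.
Level-3 differences are constant, so T has degree 3.
Fitting a degree-3 polynomial gives T(m) = 3m³ + 4m + 3.
Then T(0) = 3.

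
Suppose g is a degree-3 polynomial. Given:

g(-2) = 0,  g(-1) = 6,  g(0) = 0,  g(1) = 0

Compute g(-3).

-36

Write g(x) = ax³ + bx² + cx + d; the 4 given values yield a linear system in the 4 coefficients.
Solving, g(x) = 3x³ + 3x² - 6x.
Then g(-3) = -36.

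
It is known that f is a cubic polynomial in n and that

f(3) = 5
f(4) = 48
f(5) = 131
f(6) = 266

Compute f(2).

Write f(n) = an³ + bn² + cn + d; the 4 given values yield a linear system in the 4 coefficients.
Solving, f(n) = 2n³ - 4n² - 3n - 4.
Then f(2) = -10.

-10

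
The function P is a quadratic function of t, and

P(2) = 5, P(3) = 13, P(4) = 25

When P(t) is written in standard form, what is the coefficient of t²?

Write P(t) = at² + bt + c; the 3 given values yield a linear system in the 3 coefficients.
Solving, P(t) = 2t² - 2t + 1.
The coefficient of t² is 2.

2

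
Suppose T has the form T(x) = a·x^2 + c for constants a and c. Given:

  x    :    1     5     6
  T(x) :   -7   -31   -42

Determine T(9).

From T(1) = -7 and T(5) = -31: 1a + c = -7 and 25a + c = -31.
Subtracting: 24a = -24, so a = -1; then c = -7 − (-1)·1 = -6.
So T(x) = -1x² − 6, and T(9) = -87.

-87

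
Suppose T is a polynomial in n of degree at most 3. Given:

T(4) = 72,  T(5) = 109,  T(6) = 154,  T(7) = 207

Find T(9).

Write T(n) = an³ + bn² + cn + d; the 4 given values yield a linear system in the 4 coefficients.
Solving, the leading coefficient vanishes, and T(n) = 4n² + n + 4.
Then T(9) = 337.

337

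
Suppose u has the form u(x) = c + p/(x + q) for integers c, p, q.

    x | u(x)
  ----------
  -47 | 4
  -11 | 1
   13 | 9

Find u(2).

53

(u(x) − c)(x + q) = p for each data point; the three points give a linear system in c and q, then p follows.
Solving: c = 5, q = -1, p = 48, so u(x) = 5 + 48/(x − 1).
Then u(2) = 5 + 48/1 = 53.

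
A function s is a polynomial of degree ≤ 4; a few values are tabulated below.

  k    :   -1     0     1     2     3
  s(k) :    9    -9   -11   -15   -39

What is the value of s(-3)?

First differences: -18, -2, -4, -24. Second differences: 16, -2, -20. Third differences: -18, -18.
Level-3 differences are constant, so s has degree 3.
Fitting a degree-3 polynomial gives s(k) = -3k³ + 8k² - 7k - 9.
Then s(-3) = 165.

165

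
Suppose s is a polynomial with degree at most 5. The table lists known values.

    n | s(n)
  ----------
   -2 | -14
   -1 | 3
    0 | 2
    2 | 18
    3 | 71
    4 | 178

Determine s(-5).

-353

Write s(n) = an^5 + bn^4 + cn³ + dn² + en + p; the 6 given values yield a linear system in the 6 coefficients.
Solving, the top 2 coefficients vanish, and s(n) = 3n³ - 4n + 2.
Then s(-5) = -353.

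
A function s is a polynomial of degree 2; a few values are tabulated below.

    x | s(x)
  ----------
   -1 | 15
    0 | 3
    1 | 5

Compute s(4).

Write s(x) = ax² + bx + c; the 3 given values yield a linear system in the 3 coefficients.
Solving, s(x) = 7x² - 5x + 3.
Then s(4) = 95.

95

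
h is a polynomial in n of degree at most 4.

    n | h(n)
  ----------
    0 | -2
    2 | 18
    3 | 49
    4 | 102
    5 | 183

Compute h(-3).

Write h(n) = an^4 + bn³ + cn² + dn + e; the 5 given values yield a linear system in the 5 coefficients.
Solving, the leading coefficient vanishes, and h(n) = n³ + 2n² + 2n - 2.
Then h(-3) = -17.

-17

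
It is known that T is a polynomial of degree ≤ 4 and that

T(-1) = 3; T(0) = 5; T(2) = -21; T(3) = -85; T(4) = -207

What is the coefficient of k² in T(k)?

-2

Write T(k) = ak^4 + bk³ + ck² + dk + e; the 5 given values yield a linear system in the 5 coefficients.
Solving, the leading coefficient vanishes, and T(k) = -3k³ - 2k² + 3k + 5.
The coefficient of k² is -2.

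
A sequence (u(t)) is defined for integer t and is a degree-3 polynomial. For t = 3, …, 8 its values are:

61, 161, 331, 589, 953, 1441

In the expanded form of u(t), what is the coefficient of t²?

-1

Write u(t) = at³ + bt² + ct + d; the 6 given values yield a linear system in the 4 coefficients.
Solving, u(t) = 3t³ - t² - 4t + 1.
The coefficient of t² is -1.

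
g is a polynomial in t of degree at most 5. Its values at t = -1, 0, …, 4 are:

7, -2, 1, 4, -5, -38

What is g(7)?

Write g(t) = at^5 + bt^4 + ct³ + dt² + et + p; the 6 given values yield a linear system in the 6 coefficients.
Solving, the top 2 coefficients vanish, and g(t) = -2t³ + 6t² - t - 2.
Then g(7) = -401.

-401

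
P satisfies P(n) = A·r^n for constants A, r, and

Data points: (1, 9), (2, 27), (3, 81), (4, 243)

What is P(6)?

Consecutive ratio: 27/9 = 3, and 81/27 = 3, so r = 3.
Then A·3^1 = 9 gives A = 3, and P(n) = 3·3^n.
P(6) = 3·3^6 = 2187.

2187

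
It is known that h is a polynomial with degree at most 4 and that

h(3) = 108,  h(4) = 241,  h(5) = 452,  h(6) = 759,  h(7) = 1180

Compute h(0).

-3

First differences: 133, 211, 307, 421. Second differences: 78, 96, 114. Third differences: 18, 18.
Level-3 differences are constant, so h has degree 3.
Fitting a degree-3 polynomial gives h(m) = 3m³ + 3m² + m - 3.
Then h(0) = -3.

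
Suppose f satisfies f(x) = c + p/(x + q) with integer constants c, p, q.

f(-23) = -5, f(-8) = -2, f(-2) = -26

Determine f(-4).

(f(x) − c)(x + q) = p for each data point; the three points give a linear system in c and q, then p follows.
Solving: c = -6, q = 3, p = -20, so f(x) = -6 − 20/(x + 3).
Then f(-4) = -6 − 20/(-1) = 14.

14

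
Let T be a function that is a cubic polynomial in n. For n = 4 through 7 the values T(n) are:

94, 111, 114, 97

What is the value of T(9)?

-21

Write T(n) = an³ + bn² + cn + d; the 4 given values yield a linear system in the 4 coefficients.
Solving, T(n) = -n³ + 8n² + 6n + 6.
Then T(9) = -21.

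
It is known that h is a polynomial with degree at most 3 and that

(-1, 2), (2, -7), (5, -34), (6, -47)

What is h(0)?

Write h(k) = ak³ + bk² + ck + d; the 4 given values yield a linear system in the 4 coefficients.
Solving, the leading coefficient vanishes, and h(k) = -k² - 2k + 1.
The constant term is h(0) = 1.

1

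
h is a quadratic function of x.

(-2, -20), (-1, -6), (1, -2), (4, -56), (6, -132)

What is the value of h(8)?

Write h(x) = ax² + bx + c; the 5 given values yield a linear system in the 3 coefficients.
Solving, h(x) = -4x² + 2x.
Then h(8) = -240.

-240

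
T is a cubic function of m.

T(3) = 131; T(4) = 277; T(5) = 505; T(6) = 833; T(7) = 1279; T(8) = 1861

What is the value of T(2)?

49

First differences: 146, 228, 328, 446, 582. Second differences: 82, 100, 118, 136. Third differences: 18, 18, 18.
Level-3 differences are constant, so T has degree 3.
Fitting a degree-3 polynomial gives T(m) = 3m³ + 5m² + 5.
Then T(2) = 49.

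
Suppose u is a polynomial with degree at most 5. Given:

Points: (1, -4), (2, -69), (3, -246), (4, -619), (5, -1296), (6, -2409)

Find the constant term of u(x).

First differences: -65, -177, -373, -677, -1113. Second differences: -112, -196, -304, -436. Third differences: -84, -108, -132. Fourth differences: -24, -24.
Level-4 differences are constant, so u has degree 4.
Fitting a degree-4 polynomial gives u(x) = -x^4 - 4x³ - 7x² - x + 9.
The constant term is u(0) = 9.

9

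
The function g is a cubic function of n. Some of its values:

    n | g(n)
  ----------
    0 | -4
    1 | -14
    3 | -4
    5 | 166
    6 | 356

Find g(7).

640

Write g(n) = an³ + bn² + cn + d; the 5 given values yield a linear system in the 4 coefficients.
Solving, g(n) = 3n³ - 7n² - 6n - 4.
Then g(7) = 640.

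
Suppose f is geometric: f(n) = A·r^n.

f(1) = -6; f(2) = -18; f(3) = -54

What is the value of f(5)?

-486

Consecutive ratio: -18/(-6) = 3, and -54/(-18) = 3, so r = 3.
Then A·3^1 = -6 gives A = -2, and f(n) = -2·3^n.
f(5) = -2·3^5 = -486.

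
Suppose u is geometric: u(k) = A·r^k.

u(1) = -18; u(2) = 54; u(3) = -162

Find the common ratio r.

-3

Consecutive ratio: 54/(-18) = -3, and -162/54 = -3, so r = -3.
Then A·(-3)^1 = -18 gives A = 6, and u(k) = 6·(-3)^k.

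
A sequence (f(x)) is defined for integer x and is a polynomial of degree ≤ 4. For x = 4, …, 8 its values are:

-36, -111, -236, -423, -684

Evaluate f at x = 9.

-1031

First differences: -75, -125, -187, -261. Second differences: -50, -62, -74. Third differences: -12, -12.
Level-3 differences are constant, so f has degree 3.
Fitting a degree-3 polynomial gives f(x) = -2x³ + 5x² + 2x + 4.
Then f(9) = -1031.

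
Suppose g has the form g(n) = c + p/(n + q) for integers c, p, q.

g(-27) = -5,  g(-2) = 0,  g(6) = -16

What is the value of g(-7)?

-3

(g(n) − c)(n + q) = p for each data point; the three points give a linear system in c and q, then p follows.
Solving: c = -6, q = -3, p = -30, so g(n) = -6 − 30/(n − 3).
Then g(-7) = -6 − 30/(-10) = -3.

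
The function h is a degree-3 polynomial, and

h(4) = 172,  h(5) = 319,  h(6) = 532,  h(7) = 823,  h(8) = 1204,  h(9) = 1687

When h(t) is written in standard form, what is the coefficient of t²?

First differences: 147, 213, 291, 381, 483. Second differences: 66, 78, 90, 102. Third differences: 12, 12, 12.
Level-3 differences are constant, so h has degree 3.
Fitting a degree-3 polynomial gives h(t) = 2t³ + 3t² - 2t + 4.
The coefficient of t² is 3.

3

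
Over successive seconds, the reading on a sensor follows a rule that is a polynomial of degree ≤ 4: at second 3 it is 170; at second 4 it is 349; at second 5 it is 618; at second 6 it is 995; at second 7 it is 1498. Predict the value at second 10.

Write the value at m as h(m).
Write h(m) = am^4 + bm³ + cm² + dm + e; the 5 given values yield a linear system in the 5 coefficients.
Solving, the leading coefficient vanishes, and h(m) = 3m³ + 9m² + 5m - 7.
Then h(10) = 3943.

3943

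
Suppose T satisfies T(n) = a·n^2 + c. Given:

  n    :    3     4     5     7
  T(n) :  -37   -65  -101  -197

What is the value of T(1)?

From T(3) = -37 and T(4) = -65: 9a + c = -37 and 16a + c = -65.
Subtracting: 7a = -28, so a = -4; then c = -37 − (-4)·9 = -1.
So T(n) = -4n² − 1, and T(1) = -5.

-5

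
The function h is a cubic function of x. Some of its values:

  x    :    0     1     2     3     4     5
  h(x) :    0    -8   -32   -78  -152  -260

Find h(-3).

First differences: -8, -24, -46, -74, -108. Second differences: -16, -22, -28, -34. Third differences: -6, -6, -6.
Level-3 differences are constant, so h has degree 3.
Fitting a degree-3 polynomial gives h(x) = -x³ - 5x² - 2x.
Then h(-3) = -12.

-12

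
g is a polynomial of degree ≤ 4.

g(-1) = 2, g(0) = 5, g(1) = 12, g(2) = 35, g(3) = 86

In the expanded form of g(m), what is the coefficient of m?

Write g(m) = am^4 + bm³ + cm² + dm + e; the 5 given values yield a linear system in the 5 coefficients.
Solving, the leading coefficient vanishes, and g(m) = 2m³ + 2m² + 3m + 5.
The coefficient of m is 3.

3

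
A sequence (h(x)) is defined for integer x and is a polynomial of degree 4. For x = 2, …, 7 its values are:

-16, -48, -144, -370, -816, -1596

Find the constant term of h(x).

0

First differences: -32, -96, -226, -446, -780. Second differences: -64, -130, -220, -334. Third differences: -66, -90, -114. Fourth differences: -24, -24.
Level-4 differences are constant, so h has degree 4.
Fitting a degree-4 polynomial gives h(x) = -x^4 + 3x³ - 4x² - 4x.
The constant term is h(0) = 0.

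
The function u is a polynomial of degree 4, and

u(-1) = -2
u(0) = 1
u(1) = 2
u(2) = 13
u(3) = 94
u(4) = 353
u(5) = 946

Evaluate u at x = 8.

First differences: 3, 1, 11, 81, 259, 593. Second differences: -2, 10, 70, 178, 334. Third differences: 12, 60, 108, 156. Fourth differences: 48, 48, 48.
Level-4 differences are constant, so u has degree 4.
Fitting a degree-4 polynomial gives u(x) = 2x^4 - 2x³ - 3x² + 4x + 1.
Then u(8) = 7009.

7009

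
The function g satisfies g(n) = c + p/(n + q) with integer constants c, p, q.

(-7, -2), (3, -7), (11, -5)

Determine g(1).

-10

(g(n) − c)(n + q) = p for each data point; the three points give a linear system in c and q, then p follows.
Solving: c = -4, q = 1, p = -12, so g(n) = -4 − 12/(n + 1).
Then g(1) = -4 − 12/2 = -10.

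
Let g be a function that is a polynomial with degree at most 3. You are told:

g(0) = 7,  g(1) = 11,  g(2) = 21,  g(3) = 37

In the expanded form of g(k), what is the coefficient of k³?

Write g(k) = ak³ + bk² + ck + d; the 4 given values yield a linear system in the 4 coefficients.
Solving, the leading coefficient vanishes, and g(k) = 3k² + k + 7.
The coefficient of k³ is 0.

0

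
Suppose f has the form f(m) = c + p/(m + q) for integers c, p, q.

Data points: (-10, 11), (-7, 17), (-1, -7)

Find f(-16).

8

(f(m) − c)(m + q) = p for each data point; the three points give a linear system in c and q, then p follows.
Solving: c = 5, q = 4, p = -36, so f(m) = 5 − 36/(m + 4).
Then f(-16) = 5 − 36/(-12) = 8.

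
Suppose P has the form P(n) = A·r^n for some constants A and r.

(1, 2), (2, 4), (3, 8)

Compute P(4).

16

Consecutive ratio: 4/2 = 2, and 8/4 = 2, so r = 2.
Then A·2^1 = 2 gives A = 1, and P(n) = 1·2^n.
P(4) = 1·2^4 = 16.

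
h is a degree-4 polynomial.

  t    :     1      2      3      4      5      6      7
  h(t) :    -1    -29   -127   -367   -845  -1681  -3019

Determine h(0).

Write h(t) = at^4 + bt³ + ct² + dt + e; the 7 given values yield a linear system in the 5 coefficients.
Solving, h(t) = -t^4 - 2t³ + 2t² - 5t + 5.
Then h(0) = 5.

5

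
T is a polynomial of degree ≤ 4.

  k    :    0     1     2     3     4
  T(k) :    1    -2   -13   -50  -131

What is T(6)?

Write T(k) = ak^4 + bk³ + ck² + dk + e; the 5 given values yield a linear system in the 5 coefficients.
Solving, the leading coefficient vanishes, and T(k) = -3k³ + 5k² - 5k + 1.
Then T(6) = -497.

-497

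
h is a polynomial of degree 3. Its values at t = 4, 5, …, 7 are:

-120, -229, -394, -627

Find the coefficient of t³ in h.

Write h(t) = at³ + bt² + ct + d; the 4 given values yield a linear system in the 4 coefficients.
Solving, h(t) = -2t³ + 2t² - 5t - 4.
The coefficient of t³ is -2.

-2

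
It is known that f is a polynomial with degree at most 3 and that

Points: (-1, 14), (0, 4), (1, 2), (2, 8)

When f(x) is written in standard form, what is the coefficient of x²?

Write f(x) = ax³ + bx² + cx + d; the 4 given values yield a linear system in the 4 coefficients.
Solving, the leading coefficient vanishes, and f(x) = 4x² - 6x + 4.
The coefficient of x² is 4.

4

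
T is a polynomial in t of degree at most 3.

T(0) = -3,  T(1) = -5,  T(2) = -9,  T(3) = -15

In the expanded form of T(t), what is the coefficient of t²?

-1

Write T(t) = at³ + bt² + ct + d; the 4 given values yield a linear system in the 4 coefficients.
Solving, the leading coefficient vanishes, and T(t) = -t² - t - 3.
The coefficient of t² is -1.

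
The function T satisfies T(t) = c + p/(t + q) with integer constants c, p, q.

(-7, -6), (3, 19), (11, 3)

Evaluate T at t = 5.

(T(t) − c)(t + q) = p for each data point; the three points give a linear system in c and q, then p follows.
Solving: c = -1, q = -1, p = 40, so T(t) = -1 + 40/(t − 1).
Then T(5) = -1 + 40/4 = 9.

9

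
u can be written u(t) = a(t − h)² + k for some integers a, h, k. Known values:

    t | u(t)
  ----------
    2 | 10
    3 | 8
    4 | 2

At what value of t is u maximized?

2

First differences -2, -6; second difference -4 = 2a, so a = -2.
Expanding, the t-coefficient is −2ah = 4h; matching it to the data gives h = 2, and then k = 10.
So u(t) = -2(t − 2)² + 10.
Hence h = 2.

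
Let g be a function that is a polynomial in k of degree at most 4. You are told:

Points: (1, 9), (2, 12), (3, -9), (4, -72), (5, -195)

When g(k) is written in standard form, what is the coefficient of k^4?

Write g(k) = ak^4 + bk³ + ck² + dk + e; the 5 given values yield a linear system in the 5 coefficients.
Solving, the leading coefficient vanishes, and g(k) = -3k³ + 6k² + 6k.
The coefficient of k^4 is 0.

0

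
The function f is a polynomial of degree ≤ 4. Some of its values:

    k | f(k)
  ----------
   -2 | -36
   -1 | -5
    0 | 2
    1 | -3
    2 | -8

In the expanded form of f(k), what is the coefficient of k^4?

Write f(k) = ak^4 + bk³ + ck² + dk + e; the 5 given values yield a linear system in the 5 coefficients.
Solving, the leading coefficient vanishes, and f(k) = 2k³ - 6k² - k + 2.
The coefficient of k^4 is 0.

0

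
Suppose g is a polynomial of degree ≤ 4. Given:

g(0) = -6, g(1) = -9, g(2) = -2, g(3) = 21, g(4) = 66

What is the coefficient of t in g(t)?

-6

Write g(t) = at^4 + bt³ + ct² + dt + e; the 5 given values yield a linear system in the 5 coefficients.
Solving, the leading coefficient vanishes, and g(t) = t³ + 2t² - 6t - 6.
The coefficient of t is -6.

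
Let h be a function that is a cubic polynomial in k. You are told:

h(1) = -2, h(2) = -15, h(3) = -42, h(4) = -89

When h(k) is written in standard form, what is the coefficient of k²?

Write h(k) = ak³ + bk² + ck + d; the 4 given values yield a linear system in the 4 coefficients.
Solving, h(k) = -k³ - k² - 3k + 3.
The coefficient of k² is -1.

-1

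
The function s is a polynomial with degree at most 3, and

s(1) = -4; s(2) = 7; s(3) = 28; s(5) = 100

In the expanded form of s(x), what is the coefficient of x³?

Write s(x) = ax³ + bx² + cx + d; the 4 given values yield a linear system in the 4 coefficients.
Solving, the leading coefficient vanishes, and s(x) = 5x² - 4x - 5.
The coefficient of x³ is 0.

0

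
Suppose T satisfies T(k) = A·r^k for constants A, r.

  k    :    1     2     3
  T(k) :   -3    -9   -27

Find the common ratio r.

Consecutive ratio: -9/(-3) = 3, and -27/(-9) = 3, so r = 3.
Then A·3^1 = -3 gives A = -1, and T(k) = -1·3^k.

3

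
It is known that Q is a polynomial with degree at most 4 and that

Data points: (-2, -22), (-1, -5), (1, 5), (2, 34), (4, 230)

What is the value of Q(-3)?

-71

Write Q(m) = am^4 + bm³ + cm² + dm + e; the 5 given values yield a linear system in the 5 coefficients.
Solving, the leading coefficient vanishes, and Q(m) = 3m³ + 2m² + 2m - 2.
Then Q(-3) = -71.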